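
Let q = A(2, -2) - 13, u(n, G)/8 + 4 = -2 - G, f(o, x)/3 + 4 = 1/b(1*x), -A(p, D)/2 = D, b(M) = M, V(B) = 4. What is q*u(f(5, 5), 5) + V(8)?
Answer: 796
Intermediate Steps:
A(p, D) = -2*D
f(o, x) = -12 + 3/x (f(o, x) = -12 + 3/((1*x)) = -12 + 3/x)
u(n, G) = -48 - 8*G (u(n, G) = -32 + 8*(-2 - G) = -32 + (-16 - 8*G) = -48 - 8*G)
q = -9 (q = -2*(-2) - 13 = 4 - 13 = -9)
q*u(f(5, 5), 5) + V(8) = -9*(-48 - 8*5) + 4 = -9*(-48 - 40) + 4 = -9*(-88) + 4 = 792 + 4 = 796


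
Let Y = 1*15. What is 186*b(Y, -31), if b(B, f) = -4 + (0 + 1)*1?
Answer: -558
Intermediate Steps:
Y = 15
b(B, f) = -3 (b(B, f) = -4 + 1*1 = -4 + 1 = -3)
186*b(Y, -31) = 186*(-3) = -558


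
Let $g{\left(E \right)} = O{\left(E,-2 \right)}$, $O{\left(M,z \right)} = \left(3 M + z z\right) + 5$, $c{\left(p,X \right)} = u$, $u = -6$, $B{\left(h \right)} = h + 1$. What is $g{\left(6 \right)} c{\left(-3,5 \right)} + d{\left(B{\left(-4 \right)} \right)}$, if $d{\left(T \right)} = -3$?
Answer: $-165$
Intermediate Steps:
$B{\left(h \right)} = 1 + h$
$c{\left(p,X \right)} = -6$
$O{\left(M,z \right)} = 5 + z^{2} + 3 M$ ($O{\left(M,z \right)} = \left(3 M + z^{2}\right) + 5 = \left(z^{2} + 3 M\right) + 5 = 5 + z^{2} + 3 M$)
$g{\left(E \right)} = 9 + 3 E$ ($g{\left(E \right)} = 5 + \left(-2\right)^{2} + 3 E = 5 + 4 + 3 E = 9 + 3 E$)
$g{\left(6 \right)} c{\left(-3,5 \right)} + d{\left(B{\left(-4 \right)} \right)} = \left(9 + 3 \cdot 6\right) \left(-6\right) - 3 = \left(9 + 18\right) \left(-6\right) - 3 = 27 \left(-6\right) - 3 = -162 - 3 = -165$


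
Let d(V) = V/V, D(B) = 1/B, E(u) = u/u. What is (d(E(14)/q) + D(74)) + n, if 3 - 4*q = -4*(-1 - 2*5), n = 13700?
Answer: 1013875/74 ≈ 13701.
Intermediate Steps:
E(u) = 1
q = -41/4 (q = 3/4 - (-1)*(-1 - 2*5) = 3/4 - (-1)*(-1 - 10) = 3/4 - (-1)*(-11) = 3/4 - 1/4*44 = 3/4 - 11 = -41/4 ≈ -10.250)
d(V) = 1
(d(E(14)/q) + D(74)) + n = (1 + 1/74) + 13700 = 75/74 + 13700 = 1013875/74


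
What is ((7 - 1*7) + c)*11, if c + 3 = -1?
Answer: -44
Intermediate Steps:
c = -4 (c = -3 - 1 = -4)
((7 - 1*7) + c)*11 = ((7 - 1*7) - 4)*11 = ((7 - 7) - 4)*11 = (0 - 4)*11 = -4*11 = -44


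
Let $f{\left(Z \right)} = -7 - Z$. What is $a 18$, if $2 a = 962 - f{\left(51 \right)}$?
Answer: $9180$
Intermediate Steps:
$a = 510$ ($a = \frac{962 - \left(-7 - 51\right)}{2} = \frac{962 - -58}{2} = \frac{962 + 58}{2} = \frac{1}{2} \cdot 1020 = 510$)
$a 18 = 510 \cdot 18 = 9180$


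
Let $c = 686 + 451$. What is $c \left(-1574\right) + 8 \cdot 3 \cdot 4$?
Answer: $-1789542$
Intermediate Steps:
$c = 1137$
$c \left(-1574\right) + 8 \cdot 3 \cdot 4 = 1137 \left(-1574\right) + 8 \cdot 3 \cdot 4 = -1789638 + 24 \cdot 4 = -1789638 + 96 = -1789542$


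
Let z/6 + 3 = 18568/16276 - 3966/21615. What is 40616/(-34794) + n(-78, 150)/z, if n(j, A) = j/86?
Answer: -32652704716213/29865509334702 ≈ -1.0933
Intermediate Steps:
z = -359310258/29317145 (z = -18 + 6*(18568/16276 - 3966/21615) = -18 + 6*(18568*(1/16276) - 3966*1/21615) = -18 + 6*(4642/4069 - 1322/7205) = -18 + 6*(28066392/29317145) = -18 + 168398352/29317145 = -359310258/29317145 ≈ -12.256)
n(j, A) = j/86 (n(j, A) = j*(1/86) = j/86)
40616/(-34794) + n(-78, 150)/z = 40616/(-34794) + ((1/86)*(-78))/(-359310258/29317145) = 40616*(-1/34794) - 39/43*(-29317145/359310258) = -20308/17397 + 381122885/5150113698 = -32652704716213/29865509334702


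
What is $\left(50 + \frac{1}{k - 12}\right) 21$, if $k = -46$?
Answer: $\frac{60879}{58} \approx 1049.6$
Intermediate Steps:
$\left(50 + \frac{1}{k - 12}\right) 21 = \left(50 + \frac{1}{-46 - 12}\right) 21 = \left(50 + \frac{1}{-58}\right) 21 = \left(50 - \frac{1}{58}\right) 21 = \frac{2899}{58} \cdot 21 = \frac{60879}{58}$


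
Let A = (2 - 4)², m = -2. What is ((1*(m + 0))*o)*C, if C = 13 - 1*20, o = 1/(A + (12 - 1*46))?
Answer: -7/15 ≈ -0.46667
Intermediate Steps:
A = 4 (A = (-2)² = 4)
o = -1/30 (o = 1/(4 + (12 - 1*46)) = 1/(4 + (12 - 46)) = 1/(4 - 34) = 1/(-30) = -1/30 ≈ -0.033333)
C = -7 (C = 13 - 20 = -7)
((1*(m + 0))*o)*C = ((1*(-2 + 0))*(-1/30))*(-7) = ((1*(-2))*(-1/30))*(-7) = -2*(-1/30)*(-7) = (1/15)*(-7) = -7/15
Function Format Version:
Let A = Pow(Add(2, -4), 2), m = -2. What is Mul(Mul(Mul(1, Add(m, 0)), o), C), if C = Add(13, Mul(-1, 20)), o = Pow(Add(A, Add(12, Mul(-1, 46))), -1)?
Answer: Rational(-7, 15) ≈ -0.46667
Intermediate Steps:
A = 4 (A = Pow(-2, 2) = 4)
o = Rational(-1, 30) (o = Pow(Add(4, Add(12, Mul(-1, 46))), -1) = Pow(Add(4, Add(12, -46)), -1) = Pow(Add(4, -34), -1) = Pow(-30, -1) = Rational(-1, 30) ≈ -0.033333)
C = -7 (C = Add(13, -20) = -7)
Mul(Mul(Mul(1, Add(m, 0)), o), C) = Mul(Mul(Mul(1, Add(-2, 0)), Rational(-1, 30)), -7) = Mul(Mul(Mul(1, -2), Rational(-1, 30)), -7) = Mul(Mul(-2, Rational(-1, 30)), -7) = Mul(Rational(1, 15), -7) = Rational(-7, 15)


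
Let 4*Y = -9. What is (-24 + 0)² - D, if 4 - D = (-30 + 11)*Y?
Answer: 2459/4 ≈ 614.75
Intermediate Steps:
Y = -9/4 (Y = (¼)*(-9) = -9/4 ≈ -2.2500)
D = -155/4 (D = 4 - (-30 + 11)*(-9)/4 = 4 - (-19)*(-9)/4 = 4 - 1*171/4 = 4 - 171/4 = -155/4 ≈ -38.750)
(-24 + 0)² - D = (-24 + 0)² - 1*(-155/4) = (-24)² + 155/4 = 576 + 155/4 = 2459/4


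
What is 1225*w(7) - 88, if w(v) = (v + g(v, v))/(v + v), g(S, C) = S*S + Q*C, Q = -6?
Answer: 1137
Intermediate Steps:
g(S, C) = S² - 6*C (g(S, C) = S*S - 6*C = S² - 6*C)
w(v) = (v² - 5*v)/(2*v) (w(v) = (v + (v² - 6*v))/(v + v) = (v² - 5*v)/((2*v)) = (v² - 5*v)*(1/(2*v)) = (v² - 5*v)/(2*v))
1225*w(7) - 88 = 1225*(-5/2 + (½)*7) - 88 = 1225*(-5/2 + 7/2) - 88 = 1225*1 - 88 = 1225 - 88 = 1137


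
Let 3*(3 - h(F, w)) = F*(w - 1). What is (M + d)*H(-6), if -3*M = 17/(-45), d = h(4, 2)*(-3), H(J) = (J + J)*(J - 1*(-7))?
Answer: 2632/45 ≈ 58.489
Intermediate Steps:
H(J) = 2*J*(7 + J) (H(J) = (2*J)*(J + 7) = (2*J)*(7 + J) = 2*J*(7 + J))
h(F, w) = 3 - F*(-1 + w)/3 (h(F, w) = 3 - F*(w - 1)/3 = 3 - F*(-1 + w)/3)
d = -5 (d = (3 + (1/3)*4 - 1/3*4*2)*(-3) = (3 + 4/3 - 8/3)*(-3) = (5/3)*(-3) = -5)
M = 17/135 (M = -17/(3*(-45)) = -17*(-1)/(3*45) = -1/3*(-17/45) = 17/135 ≈ 0.12593)
(M + d)*H(-6) = (17/135 - 5)*(2*(-6)*(7 - 6)) = -1316*(-6)/135 = -658/135*(-12) = 2632/45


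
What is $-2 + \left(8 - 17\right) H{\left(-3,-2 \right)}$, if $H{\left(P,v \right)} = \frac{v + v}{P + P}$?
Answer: $-8$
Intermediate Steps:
$H{\left(P,v \right)} = \frac{v}{P}$ ($H{\left(P,v \right)} = \frac{2 v}{2 P} = 2 v \frac{1}{2 P} = \frac{v}{P}$)
$-2 + \left(8 - 17\right) H{\left(-3,-2 \right)} = -2 + \left(8 - 17\right) \left(- \frac{2}{-3}\right) = -2 + \left(8 - 17\right) \left(\left(-2\right) \left(- \frac{1}{3}\right)\right) = -2 - 6 = -8$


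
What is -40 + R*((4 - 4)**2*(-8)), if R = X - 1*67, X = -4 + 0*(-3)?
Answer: -40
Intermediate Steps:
X = -4 (X = -4 + 0 = -4)
R = -71 (R = -4 - 1*67 = -4 - 67 = -71)
-40 + R*((4 - 4)**2*(-8)) = -40 - 71*(4 - 4)**2*(-8) = -40 - 71*0**2*(-8) = -40 - 0*(-8) = -40 - 71*0 = -40 + 0 = -40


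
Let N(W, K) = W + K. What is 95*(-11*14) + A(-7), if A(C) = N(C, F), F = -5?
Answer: -14642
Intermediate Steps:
N(W, K) = K + W
A(C) = -5 + C
95*(-11*14) + A(-7) = 95*(-11*14) + (-5 - 7) = 95*(-154) - 12 = -14630 - 12 = -14642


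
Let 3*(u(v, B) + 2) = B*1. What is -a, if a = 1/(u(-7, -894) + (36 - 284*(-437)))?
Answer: -1/123844 ≈ -8.0747e-6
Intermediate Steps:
u(v, B) = -2 + B/3 (u(v, B) = -2 + (B*1)/3 = -2 + B/3)
a = 1/123844 (a = 1/((-2 + (1/3)*(-894)) + (36 - 284*(-437))) = 1/((-2 - 298) + (36 + 124108)) = 1/(-300 + 124144) = 1/123844 ≈ 8.0747e-6)
-a = -1*1/123844 = -1/123844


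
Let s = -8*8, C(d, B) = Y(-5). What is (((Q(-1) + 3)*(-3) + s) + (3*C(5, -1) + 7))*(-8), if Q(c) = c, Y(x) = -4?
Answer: 600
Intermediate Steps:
C(d, B) = -4
s = -64
(((Q(-1) + 3)*(-3) + s) + (3*C(5, -1) + 7))*(-8) = (((-1 + 3)*(-3) - 64) + (3*(-4) + 7))*(-8) = ((2*(-3) - 64) + (-12 + 7))*(-8) = ((-6 - 64) - 5)*(-8) = (-70 - 5)*(-8) = -75*(-8) = 600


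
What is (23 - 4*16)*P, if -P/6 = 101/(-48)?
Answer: -4141/8 ≈ -517.63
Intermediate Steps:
P = 101/8 (P = -606/(-48) = -606*(-1)/48 = -6*(-101/48) = 101/8 ≈ 12.625)
(23 - 4*16)*P = (23 - 4*16)*(101/8) = (23 - 64)*(101/8) = -41*101/8 = -4141/8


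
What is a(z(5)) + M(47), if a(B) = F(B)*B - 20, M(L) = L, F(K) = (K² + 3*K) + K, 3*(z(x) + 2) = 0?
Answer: 35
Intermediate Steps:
z(x) = -2 (z(x) = -2 + (⅓)*0 = -2 + 0 = -2)
F(K) = K² + 4*K
a(B) = -20 + B²*(4 + B) (a(B) = (B*(4 + B))*B - 20 = B²*(4 + B) - 20 = -20 + B²*(4 + B))
a(z(5)) + M(47) = (-20 + (-2)²*(4 - 2)) + 47 = (-20 + 4*2) + 47 = (-20 + 8) + 47 = -12 + 47 = 35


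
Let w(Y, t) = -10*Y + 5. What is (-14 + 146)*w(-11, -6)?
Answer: 15180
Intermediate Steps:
w(Y, t) = 5 - 10*Y
(-14 + 146)*w(-11, -6) = (-14 + 146)*(5 - 10*(-11)) = 132*(5 + 110) = 132*115 = 15180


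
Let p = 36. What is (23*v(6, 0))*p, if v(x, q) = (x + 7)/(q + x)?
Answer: 1794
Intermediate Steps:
v(x, q) = (7 + x)/(q + x)
(23*v(6, 0))*p = (23*((7 + 6)/(0 + 6)))*36 = (23*(13/6))*36 = (299/6)*36 = 1794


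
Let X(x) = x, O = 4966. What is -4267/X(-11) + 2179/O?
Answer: 21213891/54626 ≈ 388.35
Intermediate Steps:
-4267/X(-11) + 2179/O = -4267/(-11) + 2179/4966 = -4267*(-1/11) + 2179*(1/4966) = 4267/11 + 2179/4966 = 21213891/54626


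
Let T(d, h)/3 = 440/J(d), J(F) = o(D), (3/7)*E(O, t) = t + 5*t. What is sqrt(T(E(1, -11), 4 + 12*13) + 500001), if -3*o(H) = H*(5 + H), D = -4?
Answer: sqrt(500991) ≈ 707.81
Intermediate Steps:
E(O, t) = 14*t (E(O, t) = 7*(t + 5*t)/3 = 7*(6*t)/3 = 14*t)
o(H) = -H*(5 + H)/3
J(F) = 4/3 (J(F) = -1/3*(-4)*(5 - 4) = -1/3*(-4)*1 = 4/3)
T(d, h) = 990 (T(d, h) = 3*(440/(4/3)) = 3*(440*(3/4)) = 3*330 = 990)
sqrt(T(E(1, -11), 4 + 12*13) + 500001) = sqrt(990 + 500001) = sqrt(500991)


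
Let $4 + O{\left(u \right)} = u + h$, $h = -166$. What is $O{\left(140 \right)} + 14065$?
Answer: $14035$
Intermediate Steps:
$O{\left(u \right)} = -170 + u$ ($O{\left(u \right)} = -4 + \left(u - 166\right) = -4 + \left(-166 + u\right) = -170 + u$)
$O{\left(140 \right)} + 14065 = \left(-170 + 140\right) + 14065 = -30 + 14065 = 14035$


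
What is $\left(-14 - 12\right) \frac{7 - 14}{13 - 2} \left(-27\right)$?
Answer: $- \frac{4914}{11} \approx -446.73$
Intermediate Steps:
$\left(-14 - 12\right) \frac{7 - 14}{13 - 2} \left(-27\right) = \left(-14 - 12\right) \left(- \frac{7}{11}\right) \left(-27\right) = - 26 \left(\left(-7\right) \frac{1}{11}\right) \left(-27\right) = \left(-26\right) \left(- \frac{7}{11}\right) \left(-27\right) = \frac{182}{11} \left(-27\right) = - \frac{4914}{11}$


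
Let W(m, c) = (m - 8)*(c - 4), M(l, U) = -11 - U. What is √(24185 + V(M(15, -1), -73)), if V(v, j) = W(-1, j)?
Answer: √24878 ≈ 157.73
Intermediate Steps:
W(m, c) = (-8 + m)*(-4 + c)
V(v, j) = 36 - 9*j (V(v, j) = 32 - 8*j - 4*(-1) + j*(-1) = 32 - 8*j + 4 - j = 36 - 9*j)
√(24185 + V(M(15, -1), -73)) = √(24185 + (36 - 9*(-73))) = √(24185 + (36 + 657)) = √(24185 + 693) = √24878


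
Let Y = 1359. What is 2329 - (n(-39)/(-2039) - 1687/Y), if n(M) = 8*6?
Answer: 6457166354/2771001 ≈ 2330.3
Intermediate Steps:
n(M) = 48
2329 - (n(-39)/(-2039) - 1687/Y) = 2329 - (48/(-2039) - 1687/1359) = 2329 - (48*(-1/2039) - 1687*1/1359) = 2329 - (-48/2039 - 1687/1359) = 2329 - 1*(-3505025/2771001) = 2329 + 3505025/2771001 = 6457166354/2771001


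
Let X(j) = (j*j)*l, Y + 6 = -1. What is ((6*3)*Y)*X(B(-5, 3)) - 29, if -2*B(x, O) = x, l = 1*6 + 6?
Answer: -9479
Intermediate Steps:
Y = -7 (Y = -6 - 1 = -7)
l = 12 (l = 6 + 6 = 12)
B(x, O) = -x/2
X(j) = 12*j² (X(j) = (j*j)*12 = j²*12 = 12*j²)
((6*3)*Y)*X(B(-5, 3)) - 29 = ((6*3)*(-7))*(12*(-½*(-5))²) - 29 = (18*(-7))*(12*(5/2)²) - 29 = -1512*25/4 - 29 = -126*75 - 29 = -9450 - 29 = -9479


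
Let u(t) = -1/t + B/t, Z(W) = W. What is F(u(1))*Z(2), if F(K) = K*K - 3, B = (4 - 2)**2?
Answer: 12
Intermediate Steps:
B = 4 (B = 2**2 = 4)
u(t) = 3/t (u(t) = -1/t + 4/t = 3/t)
F(K) = -3 + K**2 (F(K) = K**2 - 3 = -3 + K**2)
F(u(1))*Z(2) = (-3 + (3/1)**2)*2 = (-3 + (3*1)**2)*2 = (-3 + 3**2)*2 = (-3 + 9)*2 = 6*2 = 12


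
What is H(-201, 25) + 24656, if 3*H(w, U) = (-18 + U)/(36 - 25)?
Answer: 813655/33 ≈ 24656.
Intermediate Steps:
H(w, U) = -6/11 + U/33 (H(w, U) = ((-18 + U)/(36 - 25))/3 = ((-18 + U)/11)/3 = ((-18 + U)*(1/11))/3 = (-18/11 + U/11)/3 = -6/11 + U/33)
H(-201, 25) + 24656 = (-6/11 + (1/33)*25) + 24656 = (-6/11 + 25/33) + 24656 = 7/33 + 24656 = 813655/33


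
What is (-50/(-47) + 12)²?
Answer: 376996/2209 ≈ 170.66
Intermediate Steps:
(-50/(-47) + 12)² = (-50*(-1/47) + 12)² = (50/47 + 12)² = (614/47)² = 376996/2209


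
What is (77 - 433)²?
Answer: 126736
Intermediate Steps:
(77 - 433)² = (-356)² = 126736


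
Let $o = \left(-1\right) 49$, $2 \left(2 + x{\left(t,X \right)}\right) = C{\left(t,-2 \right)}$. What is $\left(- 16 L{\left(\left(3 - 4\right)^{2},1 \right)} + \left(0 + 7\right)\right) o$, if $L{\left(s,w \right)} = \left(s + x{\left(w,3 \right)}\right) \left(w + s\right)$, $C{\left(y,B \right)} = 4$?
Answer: $1225$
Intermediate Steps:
$x{\left(t,X \right)} = 0$ ($x{\left(t,X \right)} = -2 + \frac{1}{2} \cdot 4 = -2 + 2 = 0$)
$L{\left(s,w \right)} = s \left(s + w\right)$ ($L{\left(s,w \right)} = \left(s + 0\right) \left(w + s\right) = s \left(s + w\right)$)
$o = -49$
$\left(- 16 L{\left(\left(3 - 4\right)^{2},1 \right)} + \left(0 + 7\right)\right) o = \left(- 16 \left(3 - 4\right)^{2} \left(\left(3 - 4\right)^{2} + 1\right) + \left(0 + 7\right)\right) \left(-49\right) = \left(- 16 \left(-1\right)^{2} \left(\left(-1\right)^{2} + 1\right) + 7\right) \left(-49\right) = \left(- 16 \cdot 1 \left(1 + 1\right) + 7\right) \left(-49\right) = \left(- 16 \cdot 1 \cdot 2 + 7\right) \left(-49\right) = \left(\left(-16\right) 2 + 7\right) \left(-49\right) = \left(-32 + 7\right) \left(-49\right) = \left(-25\right) \left(-49\right) = 1225$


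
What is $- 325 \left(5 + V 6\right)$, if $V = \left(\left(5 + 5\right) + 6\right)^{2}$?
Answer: $-500825$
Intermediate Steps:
$V = 256$ ($V = \left(10 + 6\right)^{2} = 16^{2} = 256$)
$- 325 \left(5 + V 6\right) = - 325 \left(5 + 256 \cdot 6\right) = - 325 \left(5 + 1536\right) = \left(-325\right) 1541 = -500825$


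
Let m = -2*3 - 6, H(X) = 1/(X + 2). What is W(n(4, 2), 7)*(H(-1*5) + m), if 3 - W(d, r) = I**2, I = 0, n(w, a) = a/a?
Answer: -37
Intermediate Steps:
n(w, a) = 1
H(X) = 1/(2 + X)
m = -12 (m = -6 - 6 = -12)
W(d, r) = 3 (W(d, r) = 3 - 1*0**2 = 3 - 1*0 = 3 + 0 = 3)
W(n(4, 2), 7)*(H(-1*5) + m) = 3*(1/(2 - 1*5) - 12) = 3*(1/(2 - 5) - 12) = 3*(1/(-3) - 12) = 3*(-1/3 - 12) = 3*(-37/3) = -37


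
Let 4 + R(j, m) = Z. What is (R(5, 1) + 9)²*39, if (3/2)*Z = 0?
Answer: 975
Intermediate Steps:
Z = 0 (Z = (⅔)*0 = 0)
R(j, m) = -4 (R(j, m) = -4 + 0 = -4)
(R(5, 1) + 9)²*39 = (-4 + 9)²*39 = 5²*39 = 25*39 = 975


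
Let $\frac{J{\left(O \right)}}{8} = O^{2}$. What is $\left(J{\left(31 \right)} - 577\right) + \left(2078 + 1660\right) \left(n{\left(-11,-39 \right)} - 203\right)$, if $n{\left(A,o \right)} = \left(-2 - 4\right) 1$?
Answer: $-774131$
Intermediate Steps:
$J{\left(O \right)} = 8 O^{2}$
$n{\left(A,o \right)} = -6$ ($n{\left(A,o \right)} = \left(-6\right) 1 = -6$)
$\left(J{\left(31 \right)} - 577\right) + \left(2078 + 1660\right) \left(n{\left(-11,-39 \right)} - 203\right) = \left(8 \cdot 31^{2} - 577\right) + \left(2078 + 1660\right) \left(-6 - 203\right) = \left(8 \cdot 961 - 577\right) + 3738 \left(-209\right) = \left(7688 - 577\right) - 781242 = 7111 - 781242 = -774131$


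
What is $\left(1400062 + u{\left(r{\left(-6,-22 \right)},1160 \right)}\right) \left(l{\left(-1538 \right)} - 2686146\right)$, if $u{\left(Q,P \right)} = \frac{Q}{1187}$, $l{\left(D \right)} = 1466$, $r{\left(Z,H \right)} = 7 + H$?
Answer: $- \frac{4461598760069720}{1187} \approx -3.7587 \cdot 10^{12}$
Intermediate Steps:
$u{\left(Q,P \right)} = \frac{Q}{1187}$ ($u{\left(Q,P \right)} = Q \frac{1}{1187} = \frac{Q}{1187}$)
$\left(1400062 + u{\left(r{\left(-6,-22 \right)},1160 \right)}\right) \left(l{\left(-1538 \right)} - 2686146\right) = \left(1400062 + \frac{7 - 22}{1187}\right) \left(1466 - 2686146\right) = \left(1400062 + \frac{1}{1187} \left(-15\right)\right) \left(-2684680\right) = \left(1400062 - \frac{15}{1187}\right) \left(-2684680\right) = \frac{1661873579}{1187} \left(-2684680\right) = - \frac{4461598760069720}{1187}$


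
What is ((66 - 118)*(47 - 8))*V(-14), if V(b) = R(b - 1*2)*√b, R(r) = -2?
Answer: 4056*I*√14 ≈ 15176.0*I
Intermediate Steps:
V(b) = -2*√b
((66 - 118)*(47 - 8))*V(-14) = ((66 - 118)*(47 - 8))*(-2*I*√14) = (-52*39)*(-2*I*√14) = -(-4056)*I*√14 = 4056*I*√14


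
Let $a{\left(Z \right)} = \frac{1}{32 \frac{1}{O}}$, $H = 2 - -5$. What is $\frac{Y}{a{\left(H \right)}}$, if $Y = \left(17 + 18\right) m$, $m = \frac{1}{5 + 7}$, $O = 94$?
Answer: $\frac{140}{141} \approx 0.99291$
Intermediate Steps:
$H = 7$ ($H = 2 + 5 = 7$)
$m = \frac{1}{12} \approx 0.083333$
$a{\left(Z \right)} = \frac{47}{16}$ ($a{\left(Z \right)} = \frac{1}{32 \cdot \frac{1}{94}} = \frac{1}{\frac{16}{47}} = \frac{47}{16}$)
$Y = \frac{35}{12}$ ($Y = \left(17 + 18\right) \frac{1}{12} = 35 \cdot \frac{1}{12} = \frac{35}{12} \approx 2.9167$)
$\frac{Y}{a{\left(H \right)}} = \frac{35}{12 \cdot \frac{47}{16}} = \frac{35}{12} \cdot \frac{16}{47} = \frac{140}{141}$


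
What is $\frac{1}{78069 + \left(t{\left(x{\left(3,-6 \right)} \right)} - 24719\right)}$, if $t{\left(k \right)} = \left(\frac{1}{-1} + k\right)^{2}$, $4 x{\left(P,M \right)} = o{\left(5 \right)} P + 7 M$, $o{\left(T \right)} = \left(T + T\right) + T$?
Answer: $\frac{16}{853601} \approx 1.8744 \cdot 10^{-5}$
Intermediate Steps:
$o{\left(T \right)} = 3 T$ ($o{\left(T \right)} = 2 T + T = 3 T$)
$x{\left(P,M \right)} = \frac{7 M}{4} + \frac{15 P}{4}$ ($x{\left(P,M \right)} = \frac{3 \cdot 5 P + 7 M}{4} = \frac{15 P + 7 M}{4} = \frac{7 M + 15 P}{4} = \frac{7 M}{4} + \frac{15 P}{4}$)
$t{\left(k \right)} = \left(-1 + k\right)^{2}$
$\frac{1}{78069 + \left(t{\left(x{\left(3,-6 \right)} \right)} - 24719\right)} = \frac{1}{78069 - \left(24719 - \left(-1 + \left(\frac{7}{4} \left(-6\right) + \frac{15}{4} \cdot 3\right)\right)^{2}\right)} = \frac{1}{78069 - \left(24719 - \left(-1 + \left(- \frac{21}{2} + \frac{45}{4}\right)\right)^{2}\right)} = \frac{1}{78069 - \left(24719 - \left(-1 + \frac{3}{4}\right)^{2}\right)} = \frac{1}{78069 - \left(24719 - \left(- \frac{1}{4}\right)^{2}\right)} = \frac{1}{78069 + \left(\frac{1}{16} - 24719\right)} = \frac{1}{78069 - \frac{395503}{16}} = \frac{1}{\frac{853601}{16}} = \frac{16}{853601}$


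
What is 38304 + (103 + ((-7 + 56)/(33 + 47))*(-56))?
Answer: 383727/10 ≈ 38373.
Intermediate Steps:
38304 + (103 + ((-7 + 56)/(33 + 47))*(-56)) = 38304 + (103 + (49/80)*(-56)) = 38304 + (103 - 343/10) = 38304 + 687/10 = 383727/10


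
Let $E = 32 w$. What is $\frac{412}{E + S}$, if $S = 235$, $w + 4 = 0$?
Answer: $\frac{412}{107} \approx 3.8505$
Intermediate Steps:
$w = -4$ ($w = -4 + 0 = -4$)
$E = -128$ ($E = 32 \left(-4\right) = -128$)
$\frac{412}{E + S} = \frac{412}{-128 + 235} = \frac{412}{107}$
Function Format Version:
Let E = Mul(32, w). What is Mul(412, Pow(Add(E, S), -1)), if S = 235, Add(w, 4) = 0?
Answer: Rational(412, 107) ≈ 3.8505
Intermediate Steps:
w = -4 (w = Add(-4, 0) = -4)
E = -128 (E = Mul(32, -4) = -128)
Mul(412, Pow(Add(E, S), -1)) = Mul(412, Pow(Add(-128, 235), -1)) = Mul(412, Pow(107, -1)) = Mul(412, Rational(1, 107)) = Rational(412, 107)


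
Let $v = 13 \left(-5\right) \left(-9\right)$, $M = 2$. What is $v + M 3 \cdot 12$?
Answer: $657$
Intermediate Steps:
$v = 585$ ($v = \left(-65\right) \left(-9\right) = 585$)
$v + M 3 \cdot 12 = 585 + 2 \cdot 3 \cdot 12 = 585 + 6 \cdot 12 = 585 + 72 = 657$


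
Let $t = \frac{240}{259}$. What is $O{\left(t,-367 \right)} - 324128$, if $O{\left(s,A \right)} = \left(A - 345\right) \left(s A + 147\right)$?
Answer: $- \frac{48344168}{259} \approx -1.8666 \cdot 10^{5}$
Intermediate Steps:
$t = \frac{240}{259}$ ($t = 240 \cdot \frac{1}{259} = \frac{240}{259} \approx 0.92664$)
$O{\left(s,A \right)} = \left(-345 + A\right) \left(147 + A s\right)$ ($O{\left(s,A \right)} = \left(-345 + A\right) \left(A s + 147\right) = \left(-345 + A\right) \left(147 + A s\right)$)
$O{\left(t,-367 \right)} - 324128 = \left(-50715 + 147 \left(-367\right) + \frac{240 \left(-367\right)^{2}}{259} - \left(-126615\right) \frac{240}{259}\right) - 324128 = \left(-50715 - 53949 + \frac{240}{259} \cdot 134689 + \frac{30387600}{259}\right) - 324128 = \left(-50715 - 53949 + \frac{32325360}{259} + \frac{30387600}{259}\right) - 324128 = \frac{35604984}{259} - 324128 = - \frac{48344168}{259}$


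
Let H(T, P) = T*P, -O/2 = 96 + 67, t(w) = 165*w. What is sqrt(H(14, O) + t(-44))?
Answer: 4*I*sqrt(739) ≈ 108.74*I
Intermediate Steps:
O = -326 (O = -2*(96 + 67) = -2*163 = -326)
H(T, P) = P*T
sqrt(H(14, O) + t(-44)) = sqrt(-326*14 + 165*(-44)) = sqrt(-4564 - 7260) = sqrt(-11824) = 4*I*sqrt(739)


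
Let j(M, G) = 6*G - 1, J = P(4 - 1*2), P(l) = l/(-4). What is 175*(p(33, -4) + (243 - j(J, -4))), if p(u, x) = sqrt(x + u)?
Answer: 46900 + 175*sqrt(29) ≈ 47842.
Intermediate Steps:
p(u, x) = sqrt(u + x)
P(l) = -l/4 (P(l) = l*(-1/4) = -l/4)
J = -1/2 (J = -(4 - 1*2)/4 = -(4 - 2)/4 = -1/4*2 = -1/2 ≈ -0.50000)
j(M, G) = -1 + 6*G
175*(p(33, -4) + (243 - j(J, -4))) = 175*(sqrt(33 - 4) + (243 - (-1 + 6*(-4)))) = 175*(sqrt(29) + (243 - (-1 - 24))) = 175*(sqrt(29) + (243 - 1*(-25))) = 175*(sqrt(29) + (243 + 25)) = 175*(sqrt(29) + 268) = 175*(268 + sqrt(29)) = 46900 + 175*sqrt(29)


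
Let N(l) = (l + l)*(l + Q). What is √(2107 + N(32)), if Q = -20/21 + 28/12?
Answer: √1871331/21 ≈ 65.141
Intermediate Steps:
Q = 29/21 (Q = -20*1/21 + 28*(1/12) = -20/21 + 7/3 = 29/21 ≈ 1.3810)
N(l) = 2*l*(29/21 + l) (N(l) = (l + l)*(l + 29/21) = (2*l)*(29/21 + l) = 2*l*(29/21 + l))
√(2107 + N(32)) = √(2107 + (2/21)*32*(29 + 21*32)) = √(2107 + (2/21)*32*(29 + 672)) = √(2107 + (2/21)*32*701) = √(2107 + 44864/21) = √(89111/21) = √1871331/21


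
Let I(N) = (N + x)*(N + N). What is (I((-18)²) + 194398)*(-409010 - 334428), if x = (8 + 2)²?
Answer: -348783937700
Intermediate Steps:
x = 100 (x = 10² = 100)
I(N) = 2*N*(100 + N) (I(N) = (N + 100)*(N + N) = (100 + N)*(2*N) = 2*N*(100 + N))
(I((-18)²) + 194398)*(-409010 - 334428) = (2*(-18)²*(100 + (-18)²) + 194398)*(-409010 - 334428) = (2*324*(100 + 324) + 194398)*(-743438) = (2*324*424 + 194398)*(-743438) = (274752 + 194398)*(-743438) = 469150*(-743438) = -348783937700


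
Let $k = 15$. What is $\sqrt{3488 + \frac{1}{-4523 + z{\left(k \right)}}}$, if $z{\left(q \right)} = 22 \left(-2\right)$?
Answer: $\frac{\sqrt{72750917065}}{4567} \approx 59.059$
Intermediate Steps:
$z{\left(q \right)} = -44$
$\sqrt{3488 + \frac{1}{-4523 + z{\left(k \right)}}} = \sqrt{3488 + \frac{1}{-4523 - 44}} = \sqrt{3488 + \frac{1}{-4567}} = \sqrt{3488 - \frac{1}{4567}} = \sqrt{\frac{15929695}{4567}} = \frac{\sqrt{72750917065}}{4567}$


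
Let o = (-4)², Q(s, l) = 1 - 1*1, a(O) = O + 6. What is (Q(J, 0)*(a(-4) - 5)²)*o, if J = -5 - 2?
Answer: 0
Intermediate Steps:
a(O) = 6 + O
J = -7
Q(s, l) = 0 (Q(s, l) = 1 - 1 = 0)
o = 16
(Q(J, 0)*(a(-4) - 5)²)*o = (0*((6 - 4) - 5)²)*16 = (0*(2 - 5)²)*16 = (0*(-3)²)*16 = (0*9)*16 = 0*16 = 0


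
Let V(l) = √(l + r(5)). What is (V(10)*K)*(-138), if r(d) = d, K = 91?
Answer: -12558*√15 ≈ -48637.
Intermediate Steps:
V(l) = √(5 + l) (V(l) = √(l + 5) = √(5 + l))
(V(10)*K)*(-138) = (√(5 + 10)*91)*(-138) = (√15*91)*(-138) = (91*√15)*(-138) = -12558*√15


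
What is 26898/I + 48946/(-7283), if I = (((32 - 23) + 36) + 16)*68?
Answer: -3564937/15104942 ≈ -0.23601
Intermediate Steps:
I = 4148 (I = ((9 + 36) + 16)*68 = (45 + 16)*68 = 61*68 = 4148)
26898/I + 48946/(-7283) = 26898/4148 + 48946/(-7283) = 26898*(1/4148) + 48946*(-1/7283) = 13449/2074 - 48946/7283 = -3564937/15104942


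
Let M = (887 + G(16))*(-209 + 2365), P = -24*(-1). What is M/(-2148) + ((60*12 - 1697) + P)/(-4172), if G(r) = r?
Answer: -676690521/746788 ≈ -906.13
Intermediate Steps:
P = 24
M = 1946868 (M = (887 + 16)*(-209 + 2365) = 903*2156 = 1946868)
M/(-2148) + ((60*12 - 1697) + P)/(-4172) = 1946868/(-2148) + ((60*12 - 1697) + 24)/(-4172) = 1946868*(-1/2148) + ((720 - 1697) + 24)*(-1/4172) = -162239/179 + (-977 + 24)*(-1/4172) = -162239/179 - 953*(-1/4172) = -162239/179 + 953/4172 = -676690521/746788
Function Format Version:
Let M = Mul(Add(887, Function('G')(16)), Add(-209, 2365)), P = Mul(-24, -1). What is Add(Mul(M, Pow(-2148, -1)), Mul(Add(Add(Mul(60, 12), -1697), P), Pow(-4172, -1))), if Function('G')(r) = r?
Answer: Rational(-676690521, 746788) ≈ -906.13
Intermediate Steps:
P = 24
M = 1946868 (M = Mul(Add(887, 16), Add(-209, 2365)) = Mul(903, 2156) = 1946868)
Add(Mul(M, Pow(-2148, -1)), Mul(Add(Add(Mul(60, 12), -1697), P), Pow(-4172, -1))) = Add(Mul(1946868, Pow(-2148, -1)), Mul(Add(Add(Mul(60, 12), -1697), 24), Pow(-4172, -1))) = Add(Mul(1946868, Rational(-1, 2148)), Mul(Add(Add(720, -1697), 24), Rational(-1, 4172))) = Add(Rational(-162239, 179), Mul(Add(-977, 24), Rational(-1, 4172))) = Add(Rational(-162239, 179), Mul(-953, Rational(-1, 4172))) = Add(Rational(-162239, 179), Rational(953, 4172)) = Rational(-676690521, 746788)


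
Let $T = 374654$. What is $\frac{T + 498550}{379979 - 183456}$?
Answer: $\frac{873204}{196523} \approx 4.4433$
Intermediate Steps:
$\frac{T + 498550}{379979 - 183456} = \frac{374654 + 498550}{379979 - 183456} = \frac{873204}{196523}$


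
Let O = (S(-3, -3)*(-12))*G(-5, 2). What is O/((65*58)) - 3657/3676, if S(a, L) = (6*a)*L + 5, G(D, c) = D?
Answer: -77385/1385852 ≈ -0.055839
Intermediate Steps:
S(a, L) = 5 + 6*L*a (S(a, L) = 6*L*a + 5 = 5 + 6*L*a)
O = 3540 (O = ((5 + 6*(-3)*(-3))*(-12))*(-5) = ((5 + 54)*(-12))*(-5) = (59*(-12))*(-5) = -708*(-5) = 3540)
O/((65*58)) - 3657/3676 = 3540/((65*58)) - 3657/3676 = 3540/3770 - 3657*1/3676 = 3540*(1/3770) - 3657/3676 = 354/377 - 3657/3676 = -77385/1385852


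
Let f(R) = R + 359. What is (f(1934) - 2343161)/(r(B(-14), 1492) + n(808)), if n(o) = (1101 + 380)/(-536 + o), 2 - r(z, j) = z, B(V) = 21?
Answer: 636716096/3687 ≈ 1.7269e+5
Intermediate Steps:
f(R) = 359 + R
r(z, j) = 2 - z
n(o) = 1481/(-536 + o)
(f(1934) - 2343161)/(r(B(-14), 1492) + n(808)) = ((359 + 1934) - 2343161)/((2 - 1*21) + 1481/(-536 + 808)) = (2293 - 2343161)/((2 - 21) + 1481/272) = -2340868/(-19 + 1481*(1/272)) = -2340868/(-19 + 1481/272) = -2340868/(-3687/272) = -2340868*(-272/3687) = 636716096/3687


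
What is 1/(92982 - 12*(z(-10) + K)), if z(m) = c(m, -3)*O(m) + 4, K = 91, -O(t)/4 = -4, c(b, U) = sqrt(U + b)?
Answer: 15307/1405905366 + 16*I*sqrt(13)/702952683 ≈ 1.0888e-5 + 8.2066e-8*I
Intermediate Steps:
O(t) = 16 (O(t) = -4*(-4) = 16)
z(m) = 4 + 16*sqrt(-3 + m) (z(m) = sqrt(-3 + m)*16 + 4 = 16*sqrt(-3 + m) + 4 = 4 + 16*sqrt(-3 + m))
1/(92982 - 12*(z(-10) + K)) = 1/(92982 - 12*((4 + 16*sqrt(-3 - 10)) + 91)) = 1/(92982 - 12*((4 + 16*sqrt(-13)) + 91)) = 1/(92982 - 12*((4 + 16*(I*sqrt(13))) + 91)) = 1/(92982 - 12*((4 + 16*I*sqrt(13)) + 91)) = 1/(92982 - 12*(95 + 16*I*sqrt(13))) = 1/(92982 + (-1140 - 192*I*sqrt(13))) = 1/(91842 - 192*I*sqrt(13))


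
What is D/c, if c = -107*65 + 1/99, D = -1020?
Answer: 25245/172136 ≈ 0.14666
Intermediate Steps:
c = -688544/99 (c = -6955 + 1/99 = -688544/99 ≈ -6955.0)
D/c = -1020/(-688544/99) = -1020*(-99/688544) = 25245/172136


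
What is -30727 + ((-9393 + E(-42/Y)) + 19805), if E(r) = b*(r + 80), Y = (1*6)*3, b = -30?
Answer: -22645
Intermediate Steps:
Y = 18 (Y = 6*3 = 18)
E(r) = -2400 - 30*r (E(r) = -30*(r + 80) = -30*(80 + r) = -2400 - 30*r)
-30727 + ((-9393 + E(-42/Y)) + 19805) = -30727 + ((-9393 + (-2400 - (-1260)/18)) + 19805) = -30727 + ((-9393 + (-2400 - 30*(-7/3))) + 19805) = -30727 + ((-9393 + (-2400 + 70)) + 19805) = -30727 + ((-9393 - 2330) + 19805) = -30727 + (-11723 + 19805) = -30727 + 8082 = -22645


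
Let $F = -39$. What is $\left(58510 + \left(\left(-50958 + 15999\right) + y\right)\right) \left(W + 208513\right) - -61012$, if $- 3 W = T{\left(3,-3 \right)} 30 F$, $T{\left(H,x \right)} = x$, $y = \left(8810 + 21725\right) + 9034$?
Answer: $13087551172$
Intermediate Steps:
$y = 39569$ ($y = 30535 + 9034 = 39569$)
$W = -1170$ ($W = - \frac{\left(-3\right) 30 \left(-39\right)}{3} = - \frac{\left(-90\right) \left(-39\right)}{3} = \left(- \frac{1}{3}\right) 3510 = -1170$)
$\left(58510 + \left(\left(-50958 + 15999\right) + y\right)\right) \left(W + 208513\right) - -61012 = \left(58510 + \left(\left(-50958 + 15999\right) + 39569\right)\right) \left(-1170 + 208513\right) - -61012 = \left(58510 + \left(-34959 + 39569\right)\right) 207343 + 61012 = \left(58510 + 4610\right) 207343 + 61012 = 63120 \cdot 207343 + 61012 = 13087490160 + 61012 = 13087551172$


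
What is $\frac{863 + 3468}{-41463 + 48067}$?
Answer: $\frac{4331}{6604} \approx 0.65582$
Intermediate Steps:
$\frac{863 + 3468}{-41463 + 48067} = \frac{4331}{6604}$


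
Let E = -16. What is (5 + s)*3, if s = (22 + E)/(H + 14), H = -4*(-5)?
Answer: 264/17 ≈ 15.529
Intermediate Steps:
H = 20
s = 3/17 (s = (22 - 16)/(20 + 14) = 6/34 = 6*(1/34) = 3/17 ≈ 0.17647)
(5 + s)*3 = (5 + 3/17)*3 = (88/17)*3 = 264/17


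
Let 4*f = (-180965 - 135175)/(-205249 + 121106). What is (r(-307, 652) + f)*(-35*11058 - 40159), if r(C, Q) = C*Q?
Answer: 7194854016617813/84143 ≈ 8.5507e+10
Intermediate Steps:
f = 79035/84143 (f = ((-180965 - 135175)/(-205249 + 121106))/4 = (-316140/(-84143))/4 = (-316140*(-1/84143))/4 = (¼)*(316140/84143) = 79035/84143 ≈ 0.93929)
(r(-307, 652) + f)*(-35*11058 - 40159) = (-307*652 + 79035/84143)*(-35*11058 - 40159) = (-200164 + 79035/84143)*(-387030 - 40159) = -16842320417/84143*(-427189) = 7194854016617813/84143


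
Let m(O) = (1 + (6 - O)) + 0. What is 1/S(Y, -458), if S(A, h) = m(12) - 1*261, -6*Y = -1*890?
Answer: -1/266 ≈ -0.0037594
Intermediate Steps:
Y = 445/3 (Y = -(-1)*890/6 = -⅙*(-890) = 445/3 ≈ 148.33)
m(O) = 7 - O (m(O) = (7 - O) + 0 = 7 - O)
S(A, h) = -266 (S(A, h) = (7 - 1*12) - 1*261 = (7 - 12) - 261 = -5 - 261 = -266)
1/S(Y, -458) = 1/(-266) = -1/266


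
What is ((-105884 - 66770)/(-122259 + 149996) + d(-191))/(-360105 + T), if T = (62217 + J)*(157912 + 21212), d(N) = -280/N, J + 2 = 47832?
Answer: -8403518/34809329002883847 ≈ -2.4142e-10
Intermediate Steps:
J = 47830 (J = -2 + 47832 = 47830)
T = 19712058828 (T = (62217 + 47830)*(157912 + 21212) = 110047*179124 = 19712058828)
((-105884 - 66770)/(-122259 + 149996) + d(-191))/(-360105 + T) = ((-105884 - 66770)/(-122259 + 149996) - 280/(-191))/(-360105 + 19712058828) = (-172654/27737 - 280*(-1/191))/19711698723 = (-172654*1/27737 + 280/191)*(1/19711698723) = (-172654/27737 + 280/191)*(1/19711698723) = -25210554/5297767*1/19711698723 = -8403518/34809329002883847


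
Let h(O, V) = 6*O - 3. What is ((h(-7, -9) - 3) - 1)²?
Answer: 2401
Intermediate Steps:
h(O, V) = -3 + 6*O
((h(-7, -9) - 3) - 1)² = (((-3 + 6*(-7)) - 3) - 1)² = (((-3 - 42) - 3) - 1)² = ((-45 - 3) - 1)² = (-48 - 1)² = (-49)² = 2401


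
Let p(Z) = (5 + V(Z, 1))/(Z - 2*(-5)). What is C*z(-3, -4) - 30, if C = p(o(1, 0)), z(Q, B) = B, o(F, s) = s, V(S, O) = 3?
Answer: -166/5 ≈ -33.200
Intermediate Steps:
p(Z) = 8/(10 + Z) (p(Z) = (5 + 3)/(Z - 2*(-5)) = 8/(Z + 10) = 8/(10 + Z))
C = ⅘ (C = 8/(10 + 0) = 8/10 = 8*(⅒) = ⅘ ≈ 0.80000)
C*z(-3, -4) - 30 = (⅘)*(-4) - 30 = -16/5 - 30 = -166/5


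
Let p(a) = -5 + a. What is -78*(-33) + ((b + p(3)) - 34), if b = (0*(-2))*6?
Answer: 2538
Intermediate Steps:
b = 0 (b = 0*6 = 0)
-78*(-33) + ((b + p(3)) - 34) = -78*(-33) + ((0 + (-5 + 3)) - 34) = 2574 + ((0 - 2) - 34) = 2574 + (-2 - 34) = 2574 - 36 = 2538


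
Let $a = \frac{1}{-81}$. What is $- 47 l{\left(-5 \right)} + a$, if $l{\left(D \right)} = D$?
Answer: $\frac{19034}{81} \approx 234.99$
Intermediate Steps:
$a = - \frac{1}{81} \approx -0.012346$
$- 47 l{\left(-5 \right)} + a = \left(-47\right) \left(-5\right) - \frac{1}{81} = 235 - \frac{1}{81} = \frac{19034}{81}$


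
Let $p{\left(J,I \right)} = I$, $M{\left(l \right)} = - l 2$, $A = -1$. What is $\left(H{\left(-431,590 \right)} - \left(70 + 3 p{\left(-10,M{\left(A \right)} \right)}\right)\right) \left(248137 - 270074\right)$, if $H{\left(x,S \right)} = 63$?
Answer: $285181$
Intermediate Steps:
$M{\left(l \right)} = - 2 l$
$\left(H{\left(-431,590 \right)} - \left(70 + 3 p{\left(-10,M{\left(A \right)} \right)}\right)\right) \left(248137 - 270074\right) = \left(63 - \left(70 + 3 \left(\left(-2\right) \left(-1\right)\right)\right)\right) \left(248137 - 270074\right) = \left(63 - 76\right) \left(-21937\right) = \left(-13\right) \left(-21937\right) = 285181$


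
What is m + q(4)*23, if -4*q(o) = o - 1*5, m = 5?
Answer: 43/4 ≈ 10.750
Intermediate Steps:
q(o) = 5/4 - o/4 (q(o) = -(o - 1*5)/4 = -(o - 5)/4 = -(-5 + o)/4 = 5/4 - o/4)
m + q(4)*23 = 5 + (5/4 - 1/4*4)*23 = 5 + (5/4 - 1)*23 = 5 + (1/4)*23 = 5 + 23/4 = 43/4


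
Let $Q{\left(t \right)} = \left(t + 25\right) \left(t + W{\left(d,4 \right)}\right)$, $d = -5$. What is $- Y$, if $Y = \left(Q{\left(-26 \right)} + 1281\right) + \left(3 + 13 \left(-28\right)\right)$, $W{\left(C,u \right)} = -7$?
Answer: $-953$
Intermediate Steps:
$Q{\left(t \right)} = \left(-7 + t\right) \left(25 + t\right)$ ($Q{\left(t \right)} = \left(t + 25\right) \left(t - 7\right) = \left(25 + t\right) \left(-7 + t\right) = \left(-7 + t\right) \left(25 + t\right)$)
$Y = 953$ ($Y = \left(\left(-175 + \left(-26\right)^{2} + 18 \left(-26\right)\right) + 1281\right) + \left(3 + 13 \left(-28\right)\right) = \left(\left(-175 + 676 - 468\right) + 1281\right) + \left(3 - 364\right) = \left(33 + 1281\right) - 361 = 1314 - 361 = 953$)
$- Y = \left(-1\right) 953 = -953$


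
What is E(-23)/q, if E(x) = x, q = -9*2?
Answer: 23/18 ≈ 1.2778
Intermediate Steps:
q = -18
E(-23)/q = -23/(-18) = -23*(-1/18) = 23/18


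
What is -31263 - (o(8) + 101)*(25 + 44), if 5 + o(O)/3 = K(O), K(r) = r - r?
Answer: -37197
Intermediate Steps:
K(r) = 0
o(O) = -15 (o(O) = -15 + 3*0 = -15 + 0 = -15)
-31263 - (o(8) + 101)*(25 + 44) = -31263 - (-15 + 101)*(25 + 44) = -31263 - 86*69 = -31263 - 1*5934 = -31263 - 5934 = -37197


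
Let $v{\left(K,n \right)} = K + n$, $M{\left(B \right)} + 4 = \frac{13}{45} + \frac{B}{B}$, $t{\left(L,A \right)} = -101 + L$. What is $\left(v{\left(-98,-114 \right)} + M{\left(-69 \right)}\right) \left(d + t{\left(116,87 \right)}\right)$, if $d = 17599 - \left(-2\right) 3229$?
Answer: $- \frac{77527888}{15} \approx -5.1685 \cdot 10^{6}$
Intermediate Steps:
$M{\left(B \right)} = - \frac{122}{45}$ ($M{\left(B \right)} = -4 + \left(\frac{13}{45} + \frac{B}{B}\right) = -4 + \left(13 \cdot \frac{1}{45} + 1\right) = -4 + \left(\frac{13}{45} + 1\right) = -4 + \frac{58}{45} = - \frac{122}{45}$)
$d = 24057$ ($d = 17599 - -6458 = 17599 + 6458 = 24057$)
$\left(v{\left(-98,-114 \right)} + M{\left(-69 \right)}\right) \left(d + t{\left(116,87 \right)}\right) = \left(\left(-98 - 114\right) - \frac{122}{45}\right) \left(24057 + \left(-101 + 116\right)\right) = \left(-212 - \frac{122}{45}\right) \left(24057 + 15\right) = \left(- \frac{9662}{45}\right) 24072 = - \frac{77527888}{15}$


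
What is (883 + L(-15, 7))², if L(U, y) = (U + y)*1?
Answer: 765625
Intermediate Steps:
L(U, y) = U + y
(883 + L(-15, 7))² = (883 + (-15 + 7))² = (883 - 8)² = 875² = 765625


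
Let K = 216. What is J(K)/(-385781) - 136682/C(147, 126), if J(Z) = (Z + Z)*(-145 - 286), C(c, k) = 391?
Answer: -3097442210/8872963 ≈ -349.09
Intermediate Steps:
J(Z) = -862*Z (J(Z) = (2*Z)*(-431) = -862*Z)
J(K)/(-385781) - 136682/C(147, 126) = -862*216/(-385781) - 136682/391 = -186192*(-1/385781) - 136682*1/391 = 186192/385781 - 136682/391 = -3097442210/8872963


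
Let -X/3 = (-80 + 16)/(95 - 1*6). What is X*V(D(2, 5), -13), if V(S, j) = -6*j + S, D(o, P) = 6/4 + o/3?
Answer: 15392/89 ≈ 172.94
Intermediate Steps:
D(o, P) = 3/2 + o/3 (D(o, P) = 6*(¼) + o*(⅓) = 3/2 + o/3)
V(S, j) = S - 6*j
X = 192/89 (X = -3*(-80 + 16)/(95 - 1*6) = -(-192)/(95 - 6) = -(-192)/89 = -3*(-64/89) = 192/89 ≈ 2.1573)
X*V(D(2, 5), -13) = 192*((3/2 + (⅓)*2) - 6*(-13))/89 = 192*((3/2 + ⅔) + 78)/89 = 192*(13/6 + 78)/89 = (192/89)*(481/6) = 15392/89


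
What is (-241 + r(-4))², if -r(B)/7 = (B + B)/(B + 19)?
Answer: 12666481/225 ≈ 56296.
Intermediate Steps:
r(B) = -14*B/(19 + B) (r(B) = -7*(B + B)/(B + 19) = -7*2*B/(19 + B) = -14*B/(19 + B))
(-241 + r(-4))² = (-241 - 14*(-4)/(19 - 4))² = (-241 - 14*(-4)/15)² = (-241 - 14*(-4)*1/15)² = (-241 + 56/15)² = (-3559/15)² = 12666481/225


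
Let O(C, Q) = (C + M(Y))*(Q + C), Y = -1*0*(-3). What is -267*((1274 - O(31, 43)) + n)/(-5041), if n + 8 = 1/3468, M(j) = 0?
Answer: -317294167/5827396 ≈ -54.449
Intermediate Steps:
Y = 0 (Y = 0*(-3) = 0)
n = -27743/3468 (n = -8 + 1/3468 = -27743/3468 ≈ -7.9997)
O(C, Q) = C*(C + Q) (O(C, Q) = (C + 0)*(Q + C) = C*(C + Q))
-267*((1274 - O(31, 43)) + n)/(-5041) = -267*((1274 - 31*(31 + 43)) - 27743/3468)/(-5041) = -267*((1274 - 31*74) - 27743/3468)*(-1)/5041 = -267*((1274 - 1*2294) - 27743/3468)*(-1)/5041 = -267*((1274 - 2294) - 27743/3468)*(-1)/5041 = -267*(-1020 - 27743/3468)*(-1)/5041 = -(-317294167)*(-1)/(1156*5041) = -267*3565103/17482188 = -317294167/5827396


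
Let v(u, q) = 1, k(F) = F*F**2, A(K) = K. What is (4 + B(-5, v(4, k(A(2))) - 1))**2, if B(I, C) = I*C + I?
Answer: 1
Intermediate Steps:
k(F) = F**3
B(I, C) = I + C*I (B(I, C) = C*I + I = I + C*I)
(4 + B(-5, v(4, k(A(2))) - 1))**2 = (4 - 5*(1 + (1 - 1)))**2 = (4 - 5*(1 + 0))**2 = (4 - 5*1)**2 = (4 - 5)**2 = (-1)**2 = 1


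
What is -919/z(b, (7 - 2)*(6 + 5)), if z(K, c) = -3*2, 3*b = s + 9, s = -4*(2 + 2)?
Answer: 919/6 ≈ 153.17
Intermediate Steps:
s = -16 (s = -4*4 = -16)
b = -7/3 (b = (-16 + 9)/3 = (⅓)*(-7) = -7/3 ≈ -2.3333)
z(K, c) = -6
-919/z(b, (7 - 2)*(6 + 5)) = -919/(-6) = -919*(-⅙) = 919/6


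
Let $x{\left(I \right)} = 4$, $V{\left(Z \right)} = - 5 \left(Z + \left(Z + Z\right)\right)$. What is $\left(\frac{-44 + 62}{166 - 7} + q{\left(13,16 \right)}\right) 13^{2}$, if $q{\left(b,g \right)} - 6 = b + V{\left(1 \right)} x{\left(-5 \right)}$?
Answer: $- \frac{366223}{53} \approx -6909.9$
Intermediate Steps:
$V{\left(Z \right)} = - 15 Z$ ($V{\left(Z \right)} = - 5 \left(Z + 2 Z\right) = - 5 \cdot 3 Z = - 15 Z$)
$q{\left(b,g \right)} = -54 + b$ ($q{\left(b,g \right)} = 6 + \left(b + \left(-15\right) 1 \cdot 4\right) = 6 + \left(b - 60\right) = 6 + \left(-60 + b\right) = -54 + b$)
$\left(\frac{-44 + 62}{166 - 7} + q{\left(13,16 \right)}\right) 13^{2} = \left(\frac{-44 + 62}{166 - 7} + \left(-54 + 13\right)\right) 13^{2} = \left(\frac{18}{159} - 41\right) 169 = \left(18 \cdot \frac{1}{159} - 41\right) 169 = \left(\frac{6}{53} - 41\right) 169 = \left(- \frac{2167}{53}\right) 169 = - \frac{366223}{53}$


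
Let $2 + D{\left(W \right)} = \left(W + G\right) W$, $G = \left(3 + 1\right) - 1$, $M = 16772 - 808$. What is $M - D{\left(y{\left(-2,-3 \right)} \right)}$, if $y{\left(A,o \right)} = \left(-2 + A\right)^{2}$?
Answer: $15662$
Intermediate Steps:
$M = 15964$
$G = 3$ ($G = 4 - 1 = 3$)
$D{\left(W \right)} = -2 + W \left(3 + W\right)$ ($D{\left(W \right)} = -2 + \left(W + 3\right) W = -2 + \left(3 + W\right) W = -2 + W \left(3 + W\right)$)
$M - D{\left(y{\left(-2,-3 \right)} \right)} = 15964 - \left(-2 + \left(\left(-2 - 2\right)^{2}\right)^{2} + 3 \left(-2 - 2\right)^{2}\right) = 15964 - \left(-2 + \left(\left(-4\right)^{2}\right)^{2} + 3 \left(-4\right)^{2}\right) = 15964 - \left(-2 + 16^{2} + 3 \cdot 16\right) = 15964 - \left(-2 + 256 + 48\right) = 15964 - 302 = 15662$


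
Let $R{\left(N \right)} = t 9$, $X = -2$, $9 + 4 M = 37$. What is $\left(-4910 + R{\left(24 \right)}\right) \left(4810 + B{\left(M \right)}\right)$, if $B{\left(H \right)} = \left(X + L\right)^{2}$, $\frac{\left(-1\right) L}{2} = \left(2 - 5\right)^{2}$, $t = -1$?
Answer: $-25627990$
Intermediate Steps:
$M = 7$ ($M = - \frac{9}{4} + \frac{1}{4} \cdot 37 = - \frac{9}{4} + \frac{37}{4} = 7$)
$L = -18$ ($L = - 2 \left(2 - 5\right)^{2} = - 2 \left(-3\right)^{2} = \left(-2\right) 9 = -18$)
$R{\left(N \right)} = -9$ ($R{\left(N \right)} = \left(-1\right) 9 = -9$)
$B{\left(H \right)} = 400$ ($B{\left(H \right)} = \left(-2 - 18\right)^{2} = \left(-20\right)^{2} = 400$)
$\left(-4910 + R{\left(24 \right)}\right) \left(4810 + B{\left(M \right)}\right) = \left(-4910 - 9\right) \left(4810 + 400\right) = \left(-4919\right) 5210 = -25627990$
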